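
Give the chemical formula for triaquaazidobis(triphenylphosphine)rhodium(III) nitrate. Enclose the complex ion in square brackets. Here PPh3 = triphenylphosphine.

[Rh(H2O)3(N3)(PPh3)2](NO3)2

Ligands: 1 azido (N3, -1), 3 aqua (H2O, neutral), 2 triphenylphosphine (PPh3, neutral). Ligand charge sum = -1.
With Rh in oxidation state +3, the complex ion is [Rh...]^2+.
Charge balance with nitrate (-1) requires 1 complex ion per 2 nitrate.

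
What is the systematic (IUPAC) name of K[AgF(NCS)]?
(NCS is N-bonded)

potassium fluoroisothiocyanatoargentate(I)

The 1 potassium counter-ion carries a total charge of +1, so each complex ion is 1−.
Ligand charges: 1×fluoro (-1 each), 1×isothiocyanato (-1 each); total -2. So Ag + (-2) = 1−, giving Ag = +1.
Ligands are named alphabetically: fluoro before isothiocyanato.
The complex ion is anionic, so silver takes the -ate form argentate(I).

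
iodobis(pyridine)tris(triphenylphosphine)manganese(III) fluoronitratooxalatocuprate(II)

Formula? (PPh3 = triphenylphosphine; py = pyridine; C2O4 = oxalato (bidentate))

[MnI(PPh3)3(py)2][Cu(C2O4)F(NO3)]

Cation [Mn…]: ligand charges -1, Mn(III) ⇒ ion charge 2+.
Anion [Cu…]: ligand charges -4, Cu(II) ⇒ ion charge 2−.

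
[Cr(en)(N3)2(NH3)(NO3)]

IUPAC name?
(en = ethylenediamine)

There is no counter-ion, so the complex is neutral overall.
Ligand charges: 1×nitrato (-1 each), 1×ethylenediamine (neutral), 1×ammine (neutral), 2×azido (-1 each); total -3. So Cr + (-3) = 0, giving Cr = +3.
Ligands are named alphabetically: ammine before azido before ethylenediamine before nitrato.

amminediazido(ethylenediamine)nitratochromium(III)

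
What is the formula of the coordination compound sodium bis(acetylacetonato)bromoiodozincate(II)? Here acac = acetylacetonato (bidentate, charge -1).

Ligands: 1 bromo (Br, -1), 1 iodo (I, -1), 2 acetylacetonato (acac, -1). Ligand charge sum = -4.
With Zn in oxidation state +2, the complex ion is [Zn...]^2−.
Charge balance with sodium (+1) requires 1 complex ion per 2 sodium.

Na2[Zn(acac)2BrI]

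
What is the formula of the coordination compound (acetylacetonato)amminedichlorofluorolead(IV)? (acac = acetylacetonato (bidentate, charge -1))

Ligands: 2 chloro (Cl, -1), 1 fluoro (F, -1), 1 ammine (NH3, neutral), 1 acetylacetonato (acac, -1). Ligand charge sum = -4.
With Pb in oxidation state +4, the complex ion is [Pb...].

[Pb(acac)Cl2F(NH3)]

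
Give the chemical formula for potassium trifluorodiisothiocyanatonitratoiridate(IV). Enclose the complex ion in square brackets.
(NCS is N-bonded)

Ligands: 2 isothiocyanato (NCS, -1), 1 nitrato (NO3, -1), 3 fluoro (F, -1). Ligand charge sum = -6.
Charge balance with potassium (+1) requires 1 complex ion per 2 potassium.

K2[IrF3(NCS)2(NO3)]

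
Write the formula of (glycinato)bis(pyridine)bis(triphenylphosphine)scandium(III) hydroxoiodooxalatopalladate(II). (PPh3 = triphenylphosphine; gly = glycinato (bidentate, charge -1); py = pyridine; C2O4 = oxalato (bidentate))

[Sc(gly)(PPh3)2(py)2][Pd(C2O4)I(OH)]

Cation [Sc…]: ligand charges -1, Sc(III) ⇒ ion charge 2+.
Anion [Pd…]: ligand charges -4, Pd(II) ⇒ ion charge 2−.
One 2+ cation balances one 2− anion.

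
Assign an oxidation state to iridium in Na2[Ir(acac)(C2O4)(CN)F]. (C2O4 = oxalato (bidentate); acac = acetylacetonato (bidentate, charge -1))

2 sodium outside the brackets (+1 each) → the complex ion is 2−.
Ligand charges: 1×C2O4 = -2; 1×CN = -1; 1×acac = -1; 1×F = -1; sum -5.
Ir + (-5) = 2− ⇒ Ir is +3.

+3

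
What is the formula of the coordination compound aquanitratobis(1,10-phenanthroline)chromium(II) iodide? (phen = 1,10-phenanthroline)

Ligands: 2 1,10-phenanthroline (phen, neutral), 1 aqua (H2O, neutral), 1 nitrato (NO3, -1). Ligand charge sum = -1.
With Cr in oxidation state +2, the complex ion is [Cr...]^1+.
Charge balance with iodide (-1) requires 1 complex ion per 1 iodide.

[Cr(H2O)(NO3)(phen)2]I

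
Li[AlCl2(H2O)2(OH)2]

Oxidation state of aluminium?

1 lithium outside the brackets (+1 each) → the complex ion is 1−.
Ligand charges: 2×H2O neutral; 2×OH = -2; 2×Cl = -2; sum -4.
Al + (-4) = 1− ⇒ Al is +3.

+3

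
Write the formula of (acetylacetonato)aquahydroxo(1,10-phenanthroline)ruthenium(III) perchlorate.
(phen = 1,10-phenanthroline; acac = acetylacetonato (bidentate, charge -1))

[Ru(acac)(H2O)(OH)(phen)]ClO4

Ligands: 1 aqua (H2O, neutral), 1 1,10-phenanthroline (phen, neutral), 1 acetylacetonato (acac, -1), 1 hydroxo (OH, -1). Ligand charge sum = -2.
With Ru in oxidation state +3, the complex ion is [Ru...]^1+.
Charge balance with perchlorate (-1) requires 1 complex ion per 1 perchlorate.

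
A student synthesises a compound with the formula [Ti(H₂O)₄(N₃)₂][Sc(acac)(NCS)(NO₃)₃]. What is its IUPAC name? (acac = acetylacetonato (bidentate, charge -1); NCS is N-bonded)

tetraaquadiazidotitanium(IV) (acetylacetonato)isothiocyanatotrinitratoscandate(III)

Scandium is always +3 in its complexes; the anion's ligand charges sum to -5, so the complex anion is 2−.
A 1:1 salt means the cation carries the equal and opposite charge, 2+.
Cation: ligand charges sum to -2; for the ion to be 2+, Ti = +4.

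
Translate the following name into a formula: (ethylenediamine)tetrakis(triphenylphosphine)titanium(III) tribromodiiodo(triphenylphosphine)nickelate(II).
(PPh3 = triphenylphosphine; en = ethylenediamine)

[Ti(en)(PPh3)4][NiBr3I2(PPh3)]

Cation [Ti…]: ligand charges 0, Ti(III) ⇒ ion charge 3+.
Anion [Ni…]: ligand charges -5, Ni(II) ⇒ ion charge 3−.
One 3+ cation balances one 3− anion.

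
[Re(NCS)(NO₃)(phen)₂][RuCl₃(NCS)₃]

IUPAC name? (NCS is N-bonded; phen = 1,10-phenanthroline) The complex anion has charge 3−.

isothiocyanatonitratobis(1,10-phenanthroline)rhenium(V) trichlorotriisothiocyanatoruthenate(III)

Both ions are complex: the cation is named first with the plain metal name, the anion second with the -ate form; each ion's ligands are alphabetised independently.
The complex anion is given as 3−; its ligand charges sum to -6, so Ru = +3.
A 1:1 salt means the cation carries the equal and opposite charge, 3+.
Cation: ligand charges sum to -2; for the ion to be 3+, Re = +5.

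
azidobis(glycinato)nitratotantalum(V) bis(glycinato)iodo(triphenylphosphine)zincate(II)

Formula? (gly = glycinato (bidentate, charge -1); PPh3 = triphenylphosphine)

[Ta(gly)2(N3)(NO3)][Zn(gly)2I(PPh3)]

Cation [Ta…]: ligand charges -4, Ta(V) ⇒ ion charge 1+.
Anion [Zn…]: ligand charges -3, Zn(II) ⇒ ion charge 1−.
One 1+ cation balances one 1− anion.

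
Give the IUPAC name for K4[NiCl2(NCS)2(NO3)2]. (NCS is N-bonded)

The 4 potassium counter-ions carry a total charge of +4, so each complex ion is 4−.
Ligand charges: 2×isothiocyanato (-1 each), 2×chloro (-1 each), 2×nitrato (-1 each); total -6. So Ni + (-6) = 4−, giving Ni = +2.
Ligands are named alphabetically: chloro before isothiocyanato before nitrato.
The complex ion is anionic, so nickel takes the -ate form nickelate(II).

potassium dichlorodiisothiocyanatodinitratonickelate(II)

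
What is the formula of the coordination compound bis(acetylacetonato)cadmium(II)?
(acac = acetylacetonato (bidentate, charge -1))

[Cd(acac)2]

Ligands: 2 acetylacetonato (acac, -1). Ligand charge sum = -2.
With Cd in oxidation state +2, the complex ion is [Cd...].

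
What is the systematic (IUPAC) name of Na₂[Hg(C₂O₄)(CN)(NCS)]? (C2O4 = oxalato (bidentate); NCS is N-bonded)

sodium cyanoisothiocyanatooxalatomercurate(II)

The 2 sodium counter-ions carry a total charge of +2, so each complex ion is 2−.
Ligand charges: 1×cyano (-1 each), 1×oxalato (-2 each), 1×isothiocyanato (-1 each); total -4. So Hg + (-4) = 2−, giving Hg = +2.
The complex ion is anionic, so mercury takes the -ate form mercurate(II).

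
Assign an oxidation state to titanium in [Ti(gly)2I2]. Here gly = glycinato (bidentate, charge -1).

+4

No counter-ion: the bracketed complex is neutral.
Ligand charges: 2×gly = -2; 2×I = -2; sum -4.
Ti + (-4) = 0 ⇒ Ti is +4.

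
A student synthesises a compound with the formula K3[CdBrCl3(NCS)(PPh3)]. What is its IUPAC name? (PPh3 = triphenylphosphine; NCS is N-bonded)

The 3 potassium counter-ions carry a total charge of +3, so each complex ion is 3−.
Ligand charges: 3×chloro (-1 each), 1×triphenylphosphine (neutral), 1×bromo (-1 each), 1×isothiocyanato (-1 each); total -5. So Cd + (-5) = 3−, giving Cd = +2.
Ligands are named alphabetically: bromo before chloro before isothiocyanato before triphenylphosphine.
The complex ion is anionic, so cadmium takes the -ate form cadmate(II).

potassium bromotrichloroisothiocyanato(triphenylphosphine)cadmate(II)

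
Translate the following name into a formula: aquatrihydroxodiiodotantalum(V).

Ligands: 1 aqua (H2O, neutral), 2 iodo (I, -1), 3 hydroxo (OH, -1). Ligand charge sum = -5.
With Ta in oxidation state +5, the complex ion is [Ta...].

[Ta(H2O)I2(OH)3]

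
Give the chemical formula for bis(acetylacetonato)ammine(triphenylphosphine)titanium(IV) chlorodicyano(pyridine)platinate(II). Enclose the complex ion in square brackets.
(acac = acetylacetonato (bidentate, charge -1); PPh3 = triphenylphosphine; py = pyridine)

Cation [Ti…]: ligand charges -2, Ti(IV) ⇒ ion charge 2+.
Anion [Pt…]: ligand charges -3, Pt(II) ⇒ ion charge 1−.
One 2+ cation requires 2 of the 1− anion.

[Ti(acac)2(NH3)(PPh3)][PtCl(CN)2(py)]2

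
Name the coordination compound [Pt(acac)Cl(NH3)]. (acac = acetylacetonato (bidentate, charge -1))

There is no counter-ion, so the complex is neutral overall.
Ligand charges: 1×ammine (neutral), 1×chloro (-1 each), 1×acetylacetonato (-1 each); total -2. So Pt + (-2) = 0, giving Pt = +2.
Ligands are named alphabetically: acetylacetonato before ammine before chloro.

(acetylacetonato)amminechloroplatinum(II)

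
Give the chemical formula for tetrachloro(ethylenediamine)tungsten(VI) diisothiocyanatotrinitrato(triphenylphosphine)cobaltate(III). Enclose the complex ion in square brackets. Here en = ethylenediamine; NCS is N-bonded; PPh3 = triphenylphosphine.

[WCl4(en)][Co(NCS)2(NO3)3(PPh3)]

Cation [W…]: ligand charges -4, W(VI) ⇒ ion charge 2+.
Anion [Co…]: ligand charges -5, Co(III) ⇒ ion charge 2−.
One 2+ cation balances one 2− anion.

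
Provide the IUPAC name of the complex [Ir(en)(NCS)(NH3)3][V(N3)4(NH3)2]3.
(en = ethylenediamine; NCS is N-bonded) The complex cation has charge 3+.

Both ions are complex: the cation is named first with the plain metal name, the anion second with the -ate form; each ion's ligands are alphabetised independently.
The complex cation is given as 3+; its ligand charges sum to -1, so Ir = +4.
With 3 anions per cation, each anion must be 3/3 = 1−.
Anion: ligand charges sum to -4; for the ion to be 1−, V = +3.

triammine(ethylenediamine)isothiocyanatoiridium(IV) diamminetetraazidovanadate(III)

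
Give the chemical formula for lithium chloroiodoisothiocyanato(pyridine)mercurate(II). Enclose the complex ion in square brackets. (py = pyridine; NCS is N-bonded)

Ligands: 1 iodo (I, -1), 1 pyridine (py, neutral), 1 chloro (Cl, -1), 1 isothiocyanato (NCS, -1). Ligand charge sum = -3.
With Hg in oxidation state +2, the complex ion is [Hg...]^1−.
Charge balance with lithium (+1) requires 1 complex ion per 1 lithium.

Li[HgClI(NCS)(py)]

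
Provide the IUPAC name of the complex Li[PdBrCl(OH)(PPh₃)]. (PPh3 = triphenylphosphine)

The 1 lithium counter-ion carries a total charge of +1, so each complex ion is 1−.
Ligand charges: 1×chloro (-1 each), 1×triphenylphosphine (neutral), 1×bromo (-1 each), 1×hydroxo (-1 each); total -3. So Pd + (-3) = 1−, giving Pd = +2.
The complex ion is anionic, so palladium takes the -ate form palladate(II).

lithium bromochlorohydroxo(triphenylphosphine)palladate(II)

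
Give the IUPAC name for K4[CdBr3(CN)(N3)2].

potassium diazidotribromocyanocadmate(II)

The 4 potassium counter-ions carry a total charge of +4, so each complex ion is 4−.
Ligand charges: 1×cyano (-1 each), 3×bromo (-1 each), 2×azido (-1 each); total -6. So Cd + (-6) = 4−, giving Cd = +2.
Ligands are named alphabetically: azido before bromo before cyano.
The complex ion is anionic, so cadmium takes the -ate form cadmate(II).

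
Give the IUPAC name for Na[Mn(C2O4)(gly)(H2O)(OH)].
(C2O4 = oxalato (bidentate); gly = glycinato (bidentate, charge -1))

The 1 sodium counter-ion carries a total charge of +1, so each complex ion is 1−.
Ligand charges: 1×hydroxo (-1 each), 1×aqua (neutral), 1×oxalato (-2 each), 1×glycinato (-1 each); total -4. So Mn + (-4) = 1−, giving Mn = +3.
The complex ion is anionic, so manganese takes the -ate form manganate(III).

sodium aqua(glycinato)hydroxooxalatomanganate(III)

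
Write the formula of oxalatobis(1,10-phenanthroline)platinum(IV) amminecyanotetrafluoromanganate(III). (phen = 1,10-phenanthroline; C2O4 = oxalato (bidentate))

Cation [Pt…]: ligand charges -2, Pt(IV) ⇒ ion charge 2+.
Anion [Mn…]: ligand charges -5, Mn(III) ⇒ ion charge 2−.

[Pt(C2O4)(phen)2][Mn(CN)F4(NH3)]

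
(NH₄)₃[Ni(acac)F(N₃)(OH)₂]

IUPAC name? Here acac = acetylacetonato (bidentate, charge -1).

The 3 ammonium counter-ions carry a total charge of +3, so each complex ion is 3−.
Ligand charges: 1×fluoro (-1 each), 1×acetylacetonato (-1 each), 1×azido (-1 each), 2×hydroxo (-1 each); total -5. So Ni + (-5) = 3−, giving Ni = +2.
The complex ion is anionic, so nickel takes the -ate form nickelate(II).

ammonium (acetylacetonato)azidofluorodihydroxonickelate(II)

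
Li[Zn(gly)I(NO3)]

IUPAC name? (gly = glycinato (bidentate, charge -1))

The 1 lithium counter-ion carries a total charge of +1, so each complex ion is 1−.
Ligand charges: 1×nitrato (-1 each), 1×glycinato (-1 each), 1×iodo (-1 each); total -3. So Zn + (-3) = 1−, giving Zn = +2.
Ligands are named alphabetically: glycinato before iodo before nitrato.
The complex ion is anionic, so zinc takes the -ate form zincate(II).

lithium (glycinato)iodonitratozincate(II)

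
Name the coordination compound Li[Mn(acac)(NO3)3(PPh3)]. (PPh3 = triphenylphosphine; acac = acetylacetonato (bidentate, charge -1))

lithium (acetylacetonato)trinitrato(triphenylphosphine)manganate(III)

The 1 lithium counter-ion carries a total charge of +1, so each complex ion is 1−.
Ligand charges: 1×triphenylphosphine (neutral), 1×acetylacetonato (-1 each), 3×nitrato (-1 each); total -4. So Mn + (-4) = 1−, giving Mn = +3.
Ligands are named alphabetically: acetylacetonato before nitrato before triphenylphosphine.
The complex ion is anionic, so manganese takes the -ate form manganate(III).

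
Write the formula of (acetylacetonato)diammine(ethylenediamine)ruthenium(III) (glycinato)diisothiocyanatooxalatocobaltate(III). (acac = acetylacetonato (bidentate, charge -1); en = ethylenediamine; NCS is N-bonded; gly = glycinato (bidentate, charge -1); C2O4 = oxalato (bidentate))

Cation [Ru…]: ligand charges -1, Ru(III) ⇒ ion charge 2+.
Anion [Co…]: ligand charges -5, Co(III) ⇒ ion charge 2−.
One 2+ cation balances one 2− anion.

[Ru(acac)(en)(NH3)2][Co(C2O4)(gly)(NCS)2]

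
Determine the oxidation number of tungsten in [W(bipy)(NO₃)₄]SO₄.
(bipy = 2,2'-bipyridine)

+6

1 sulfate outside the brackets (-2 each) → the complex ion is 2+.
Ligand charges: 4×NO3 = -4; 1×bipy neutral; sum -4.
W + (-4) = 2+ ⇒ W is +6.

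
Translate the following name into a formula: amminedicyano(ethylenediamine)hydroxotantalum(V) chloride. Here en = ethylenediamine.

Ligands: 1 ammine (NH3, neutral), 1 hydroxo (OH, -1), 2 cyano (CN, -1), 1 ethylenediamine (en, neutral). Ligand charge sum = -3.
With Ta in oxidation state +5, the complex ion is [Ta...]^2+.
Charge balance with chloride (-1) requires 1 complex ion per 2 chloride.

[Ta(CN)2(en)(NH3)(OH)]Cl2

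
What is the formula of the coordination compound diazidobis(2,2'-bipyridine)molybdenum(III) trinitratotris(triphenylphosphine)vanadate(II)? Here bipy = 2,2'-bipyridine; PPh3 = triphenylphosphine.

Cation [Mo…]: ligand charges -2, Mo(III) ⇒ ion charge 1+.
Anion [V…]: ligand charges -3, V(II) ⇒ ion charge 1−.

[Mo(bipy)2(N3)2][V(NO3)3(PPh3)3]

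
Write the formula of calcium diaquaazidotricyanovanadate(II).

Ligands: 1 azido (N3, -1), 2 aqua (H2O, neutral), 3 cyano (CN, -1). Ligand charge sum = -4.
Charge balance with calcium (+2) requires 1 complex ion per 1 calcium.

Ca[V(CN)3(H2O)2(N3)]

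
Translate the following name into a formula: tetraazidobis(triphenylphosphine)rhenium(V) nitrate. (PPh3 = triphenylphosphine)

[Re(N3)4(PPh3)2]NO3

Ligands: 2 triphenylphosphine (PPh3, neutral), 4 azido (N3, -1). Ligand charge sum = -4.
With Re in oxidation state +5, the complex ion is [Re...]^1+.
Charge balance with nitrate (-1) requires 1 complex ion per 1 nitrate.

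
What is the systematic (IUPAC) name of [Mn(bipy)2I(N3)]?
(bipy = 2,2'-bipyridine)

There is no counter-ion, so the complex is neutral overall.
Ligand charges: 1×azido (-1 each), 1×iodo (-1 each), 2×2,2'-bipyridine (neutral); total -2. So Mn + (-2) = 0, giving Mn = +2.
Ligands are named alphabetically: azido before bipyridine before iodo.

azidobis(2,2'-bipyridine)iodomanganese(II)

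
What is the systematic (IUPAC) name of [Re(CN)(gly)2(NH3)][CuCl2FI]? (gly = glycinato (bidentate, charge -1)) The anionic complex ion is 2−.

amminecyanobis(glycinato)rhenium(V) dichlorofluoroiodocuprate(II)

Both ions are complex: the cation is named first with the plain metal name, the anion second with the -ate form; each ion's ligands are alphabetised independently.
The complex anion is given as 2−; its ligand charges sum to -4, so Cu = +2.
A 1:1 salt means the cation carries the equal and opposite charge, 2+.
Cation: ligand charges sum to -3; for the ion to be 2+, Re = +5.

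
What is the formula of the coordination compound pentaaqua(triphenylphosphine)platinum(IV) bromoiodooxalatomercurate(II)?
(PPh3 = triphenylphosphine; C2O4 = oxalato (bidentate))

[Pt(H2O)5(PPh3)][HgBr(C2O4)I]2

Cation [Pt…]: ligand charges 0, Pt(IV) ⇒ ion charge 4+.
Anion [Hg…]: ligand charges -4, Hg(II) ⇒ ion charge 2−.
One 4+ cation requires 2 of the 2− anion.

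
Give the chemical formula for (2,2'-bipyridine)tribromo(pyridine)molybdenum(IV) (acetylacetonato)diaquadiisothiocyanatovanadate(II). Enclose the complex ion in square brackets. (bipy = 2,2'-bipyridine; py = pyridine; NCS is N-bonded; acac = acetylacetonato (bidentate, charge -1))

[Mo(bipy)Br3(py)][V(acac)(H2O)2(NCS)2]

Cation [Mo…]: ligand charges -3, Mo(IV) ⇒ ion charge 1+.
Anion [V…]: ligand charges -3, V(II) ⇒ ion charge 1−.
One 1+ cation balances one 1− anion.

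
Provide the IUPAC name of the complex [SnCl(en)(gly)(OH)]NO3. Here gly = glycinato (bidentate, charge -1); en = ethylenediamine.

The 1 nitrate counter-ion carries a total charge of -1, so each complex ion is 1+.
Ligand charges: 1×glycinato (-1 each), 1×hydroxo (-1 each), 1×ethylenediamine (neutral), 1×chloro (-1 each); total -3. So Sn + (-3) = 1+, giving Sn = +4.
Ligands are named alphabetically: chloro before ethylenediamine before glycinato before hydroxo.

chloro(ethylenediamine)(glycinato)hydroxotin(IV) nitrate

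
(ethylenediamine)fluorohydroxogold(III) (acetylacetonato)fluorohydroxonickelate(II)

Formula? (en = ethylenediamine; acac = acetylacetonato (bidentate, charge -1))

Cation [Au…]: ligand charges -2, Au(III) ⇒ ion charge 1+.
Anion [Ni…]: ligand charges -3, Ni(II) ⇒ ion charge 1−.
One 1+ cation balances one 1− anion.

[Au(en)F(OH)][Ni(acac)F(OH)]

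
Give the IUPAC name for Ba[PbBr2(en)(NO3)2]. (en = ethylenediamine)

The 1 barium counter-ion carries a total charge of +2, so each complex ion is 2−.
Ligand charges: 2×bromo (-1 each), 1×ethylenediamine (neutral), 2×nitrato (-1 each); total -4. So Pb + (-4) = 2−, giving Pb = +2.
Ligands are named alphabetically: bromo before ethylenediamine before nitrato.
The complex ion is anionic, so lead takes the -ate form plumbate(II).

barium dibromo(ethylenediamine)dinitratoplumbate(II)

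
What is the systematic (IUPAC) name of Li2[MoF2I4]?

lithium difluorotetraiodomolybdate(IV)

The 2 lithium counter-ions carry a total charge of +2, so each complex ion is 2−.
Ligand charges: 2×fluoro (-1 each), 4×iodo (-1 each); total -6. So Mo + (-6) = 2−, giving Mo = +4.
Ligands are named alphabetically: fluoro before iodo.
The complex ion is anionic, so molybdenum takes the -ate form molybdate(IV).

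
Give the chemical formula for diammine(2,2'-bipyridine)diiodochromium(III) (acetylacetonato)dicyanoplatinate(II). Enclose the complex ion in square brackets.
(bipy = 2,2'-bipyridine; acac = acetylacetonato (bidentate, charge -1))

Cation [Cr…]: ligand charges -2, Cr(III) ⇒ ion charge 1+.
Anion [Pt…]: ligand charges -3, Pt(II) ⇒ ion charge 1−.

[Cr(bipy)I2(NH3)2][Pt(acac)(CN)2]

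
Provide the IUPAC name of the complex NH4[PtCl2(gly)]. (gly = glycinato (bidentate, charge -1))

ammonium dichloro(glycinato)platinate(II)

The 1 ammonium counter-ion carries a total charge of +1, so each complex ion is 1−.
Ligand charges: 2×chloro (-1 each), 1×glycinato (-1 each); total -3. So Pt + (-3) = 1−, giving Pt = +2.
Ligands are named alphabetically: chloro before glycinato.
The complex ion is anionic, so platinum takes the -ate form platinate(II).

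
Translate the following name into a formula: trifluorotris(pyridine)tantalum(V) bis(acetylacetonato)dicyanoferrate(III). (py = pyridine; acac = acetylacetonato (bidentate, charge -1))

Cation [Ta…]: ligand charges -3, Ta(V) ⇒ ion charge 2+.
Anion [Fe…]: ligand charges -4, Fe(III) ⇒ ion charge 1−.

[TaF3(py)3][Fe(acac)2(CN)2]2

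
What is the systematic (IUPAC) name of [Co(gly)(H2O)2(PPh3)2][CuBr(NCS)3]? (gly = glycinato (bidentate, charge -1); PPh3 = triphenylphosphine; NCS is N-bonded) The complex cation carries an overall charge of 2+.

The complex cation is given as 2+; its ligand charges sum to -1, so Co = +3.
A 1:1 salt means the anion carries the equal and opposite charge, 2−.
Anion: ligand charges sum to -4; for the ion to be 2−, Cu = +2.

diaqua(glycinato)bis(triphenylphosphine)cobalt(III) bromotriisothiocyanatocuprate(II)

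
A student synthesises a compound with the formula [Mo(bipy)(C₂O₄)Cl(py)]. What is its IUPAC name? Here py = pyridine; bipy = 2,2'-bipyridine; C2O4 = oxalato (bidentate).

There is no counter-ion, so the complex is neutral overall.
Ligand charges: 1×pyridine (neutral), 1×2,2'-bipyridine (neutral), 1×oxalato (-2 each), 1×chloro (-1 each); total -3. So Mo + (-3) = 0, giving Mo = +3.
Ligands are named alphabetically: bipyridine before chloro before oxalato before pyridine.

(2,2'-bipyridine)chlorooxalato(pyridine)molybdenum(III)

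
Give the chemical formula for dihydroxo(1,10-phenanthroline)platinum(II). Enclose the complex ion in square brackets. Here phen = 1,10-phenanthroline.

[Pt(OH)2(phen)]

Ligands: 2 hydroxo (OH, -1), 1 1,10-phenanthroline (phen, neutral). Ligand charge sum = -2.
With Pt in oxidation state +2, the complex ion is [Pt...].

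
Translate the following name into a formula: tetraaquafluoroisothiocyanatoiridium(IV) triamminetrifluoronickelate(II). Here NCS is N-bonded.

Cation [Ir…]: ligand charges -2, Ir(IV) ⇒ ion charge 2+.
Anion [Ni…]: ligand charges -3, Ni(II) ⇒ ion charge 1−.
One 2+ cation requires 2 of the 1− anion.

[IrF(H2O)4(NCS)][NiF3(NH3)3]2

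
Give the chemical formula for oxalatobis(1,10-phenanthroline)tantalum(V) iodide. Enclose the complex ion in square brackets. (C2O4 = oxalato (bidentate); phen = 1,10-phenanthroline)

Ligands: 1 oxalato (C2O4, -2), 2 1,10-phenanthroline (phen, neutral). Ligand charge sum = -2.
With Ta in oxidation state +5, the complex ion is [Ta...]^3+.
Charge balance with iodide (-1) requires 1 complex ion per 3 iodide.

[Ta(C2O4)(phen)2]I3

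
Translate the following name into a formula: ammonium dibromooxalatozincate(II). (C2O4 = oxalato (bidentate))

(NH4)2[ZnBr2(C2O4)]

Ligands: 1 oxalato (C2O4, -2), 2 bromo (Br, -1). Ligand charge sum = -4.
Charge balance with ammonium (+1) requires 1 complex ion per 2 ammonium.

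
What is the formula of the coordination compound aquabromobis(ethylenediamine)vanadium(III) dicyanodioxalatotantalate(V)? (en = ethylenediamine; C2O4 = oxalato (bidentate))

Cation [V…]: ligand charges -1, V(III) ⇒ ion charge 2+.
Anion [Ta…]: ligand charges -6, Ta(V) ⇒ ion charge 1−.

[VBr(en)2(H2O)][Ta(C2O4)2(CN)2]2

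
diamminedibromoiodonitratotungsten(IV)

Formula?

Ligands: 2 bromo (Br, -1), 1 nitrato (NO3, -1), 2 ammine (NH3, neutral), 1 iodo (I, -1). Ligand charge sum = -4.
With W in oxidation state +4, the complex ion is [W...].

[WBr2I(NH3)2(NO3)]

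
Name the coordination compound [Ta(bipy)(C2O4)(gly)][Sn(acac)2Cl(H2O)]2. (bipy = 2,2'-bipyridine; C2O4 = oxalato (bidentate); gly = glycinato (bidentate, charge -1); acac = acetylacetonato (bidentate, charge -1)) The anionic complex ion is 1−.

(2,2'-bipyridine)(glycinato)oxalatotantalum(V) bis(acetylacetonato)aquachlorostannate(II)

Both ions are complex: the cation is named first with the plain metal name, the anion second with the -ate form; each ion's ligands are alphabetised independently.
The complex anion is given as 1−; its ligand charges sum to -3, so Sn = +2.
With 2 anions per cation, the cation must be 2×1 = 2+.
Cation: ligand charges sum to -3; for the ion to be 2+, Ta = +5.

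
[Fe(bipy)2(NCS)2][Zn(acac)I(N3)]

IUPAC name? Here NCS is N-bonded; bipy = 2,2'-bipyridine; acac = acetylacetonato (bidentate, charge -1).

Both ions are complex: the cation is named first with the plain metal name, the anion second with the -ate form; each ion's ligands are alphabetised independently.
Zinc is always +2 in its complexes; the anion's ligand charges sum to -3, so the complex anion is 1−.
A 1:1 salt means the cation carries the equal and opposite charge, 1+.
Cation: ligand charges sum to -2; for the ion to be 1+, Fe = +3.

bis(2,2'-bipyridine)diisothiocyanatoiron(III) (acetylacetonato)azidoiodozincate(II)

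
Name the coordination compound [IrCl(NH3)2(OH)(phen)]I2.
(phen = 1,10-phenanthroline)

The 2 iodide counter-ions carry a total charge of -2, so each complex ion is 2+.
Ligand charges: 1×1,10-phenanthroline (neutral), 1×hydroxo (-1 each), 1×chloro (-1 each), 2×ammine (neutral); total -2. So Ir + (-2) = 2+, giving Ir = +4.
Ligands are named alphabetically: ammine before chloro before hydroxo before phenanthroline.

diamminechlorohydroxo(1,10-phenanthroline)iridium(IV) iodide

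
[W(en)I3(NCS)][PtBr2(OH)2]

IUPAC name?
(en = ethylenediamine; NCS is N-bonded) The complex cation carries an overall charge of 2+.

(ethylenediamine)triiodoisothiocyanatotungsten(VI) dibromodihydroxoplatinate(II)

The complex cation is given as 2+; its ligand charges sum to -4, so W = +6.
A 1:1 salt means the anion carries the equal and opposite charge, 2−.
Anion: ligand charges sum to -4; for the ion to be 2−, Pt = +2.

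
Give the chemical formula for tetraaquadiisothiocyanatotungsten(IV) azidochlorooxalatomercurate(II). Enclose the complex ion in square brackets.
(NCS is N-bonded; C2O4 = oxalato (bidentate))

Cation [W…]: ligand charges -2, W(IV) ⇒ ion charge 2+.
Anion [Hg…]: ligand charges -4, Hg(II) ⇒ ion charge 2−.

[W(H2O)4(NCS)2][Hg(C2O4)Cl(N3)]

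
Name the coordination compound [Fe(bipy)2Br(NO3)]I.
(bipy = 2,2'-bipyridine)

bis(2,2'-bipyridine)bromonitratoiron(III) iodide

The 1 iodide counter-ion carries a total charge of -1, so each complex ion is 1+.
Ligand charges: 1×bromo (-1 each), 1×nitrato (-1 each), 2×2,2'-bipyridine (neutral); total -2. So Fe + (-2) = 1+, giving Fe = +3.
Ligands are named alphabetically: bipyridine before bromo before nitrato.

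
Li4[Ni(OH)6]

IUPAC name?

The 4 lithium counter-ions carry a total charge of +4, so each complex ion is 4−.
Ligand charges: 6×hydroxo (-1 each); total -6. So Ni + (-6) = 4−, giving Ni = +2.
The complex ion is anionic, so nickel takes the -ate form nickelate(II).

lithium hexahydroxonickelate(II)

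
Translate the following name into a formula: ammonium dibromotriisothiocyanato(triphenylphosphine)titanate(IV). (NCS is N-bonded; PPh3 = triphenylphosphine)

NH4[TiBr2(NCS)3(PPh3)]

Ligands: 3 isothiocyanato (NCS, -1), 2 bromo (Br, -1), 1 triphenylphosphine (PPh3, neutral). Ligand charge sum = -5.
With Ti in oxidation state +4, the complex ion is [Ti...]^1−.
Charge balance with ammonium (+1) requires 1 complex ion per 1 ammonium.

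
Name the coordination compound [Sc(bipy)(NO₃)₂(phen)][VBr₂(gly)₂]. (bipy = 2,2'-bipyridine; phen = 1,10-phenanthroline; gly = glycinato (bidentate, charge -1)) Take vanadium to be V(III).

Both ions are complex: the cation is named first with the plain metal name, the anion second with the -ate form; each ion's ligands are alphabetised independently.
V is given as +3; the anion's ligand charges sum to -4, so the complex anion is 1−.
A 1:1 salt means the cation carries the equal and opposite charge, 1+.
Cation: ligand charges sum to -2; for the ion to be 1+, Sc = +3.

(2,2'-bipyridine)dinitrato(1,10-phenanthroline)scandium(III) dibromobis(glycinato)vanadate(III)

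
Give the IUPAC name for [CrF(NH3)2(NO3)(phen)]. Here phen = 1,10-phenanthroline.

diamminefluoronitrato(1,10-phenanthroline)chromium(II)

There is no counter-ion, so the complex is neutral overall.
Ligand charges: 1×nitrato (-1 each), 1×1,10-phenanthroline (neutral), 2×ammine (neutral), 1×fluoro (-1 each); total -2. So Cr + (-2) = 0, giving Cr = +2.
Ligands are named alphabetically: ammine before fluoro before nitrato before phenanthroline.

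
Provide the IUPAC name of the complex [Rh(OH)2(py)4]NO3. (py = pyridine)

The 1 nitrate counter-ion carries a total charge of -1, so each complex ion is 1+.
Ligand charges: 2×hydroxo (-1 each), 4×pyridine (neutral); total -2. So Rh + (-2) = 1+, giving Rh = +3.
Ligands are named alphabetically: hydroxo before pyridine.

dihydroxotetrakis(pyridine)rhodium(III) nitrate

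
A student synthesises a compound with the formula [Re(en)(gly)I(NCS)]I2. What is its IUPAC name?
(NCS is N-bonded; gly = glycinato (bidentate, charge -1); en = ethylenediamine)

(ethylenediamine)(glycinato)iodoisothiocyanatorhenium(V) iodide

The 2 iodide counter-ions carry a total charge of -2, so each complex ion is 2+.
Ligand charges: 1×isothiocyanato (-1 each), 1×glycinato (-1 each), 1×ethylenediamine (neutral), 1×iodo (-1 each); total -3. So Re + (-3) = 2+, giving Re = +5.
Ligands are named alphabetically: ethylenediamine before glycinato before iodo before isothiocyanato.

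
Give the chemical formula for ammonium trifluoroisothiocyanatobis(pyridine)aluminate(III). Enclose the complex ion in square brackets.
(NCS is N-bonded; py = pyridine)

NH4[AlF3(NCS)(py)2]

Ligands: 1 isothiocyanato (NCS, -1), 3 fluoro (F, -1), 2 pyridine (py, neutral). Ligand charge sum = -4.
With Al in oxidation state +3, the complex ion is [Al...]^1−.
Charge balance with ammonium (+1) requires 1 complex ion per 1 ammonium.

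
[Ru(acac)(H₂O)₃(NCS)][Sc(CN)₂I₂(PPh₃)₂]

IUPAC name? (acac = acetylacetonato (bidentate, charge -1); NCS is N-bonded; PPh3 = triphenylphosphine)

Both ions are complex: the cation is named first with the plain metal name, the anion second with the -ate form; each ion's ligands are alphabetised independently.
Scandium is always +3 in its complexes; the anion's ligand charges sum to -4, so the complex anion is 1−.
A 1:1 salt means the cation carries the equal and opposite charge, 1+.
Cation: ligand charges sum to -2; for the ion to be 1+, Ru = +3.

(acetylacetonato)triaquaisothiocyanatoruthenium(III) dicyanodiiodobis(triphenylphosphine)scandate(III)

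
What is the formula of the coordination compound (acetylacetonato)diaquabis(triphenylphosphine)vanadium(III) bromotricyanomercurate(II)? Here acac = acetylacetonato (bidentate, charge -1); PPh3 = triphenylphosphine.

Cation [V…]: ligand charges -1, V(III) ⇒ ion charge 2+.
Anion [Hg…]: ligand charges -4, Hg(II) ⇒ ion charge 2−.

[V(acac)(H2O)2(PPh3)2][HgBr(CN)3]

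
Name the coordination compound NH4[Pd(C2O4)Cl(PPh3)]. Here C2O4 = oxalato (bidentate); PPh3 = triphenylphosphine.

The 1 ammonium counter-ion carries a total charge of +1, so each complex ion is 1−.
Ligand charges: 1×chloro (-1 each), 1×oxalato (-2 each), 1×triphenylphosphine (neutral); total -3. So Pd + (-3) = 1−, giving Pd = +2.
The complex ion is anionic, so palladium takes the -ate form palladate(II).

ammonium chlorooxalato(triphenylphosphine)palladate(II)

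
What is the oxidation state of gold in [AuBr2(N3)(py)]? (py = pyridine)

+3

No counter-ion: the bracketed complex is neutral.
Ligand charges: 1×N3 = -1; 1×py neutral; 2×Br = -2; sum -3.
Au + (-3) = 0 ⇒ Au is +3.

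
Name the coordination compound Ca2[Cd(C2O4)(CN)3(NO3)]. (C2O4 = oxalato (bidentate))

calcium tricyanonitratooxalatocadmate(II)

The 2 calcium counter-ions carry a total charge of +4, so each complex ion is 4−.
Ligand charges: 1×nitrato (-1 each), 3×cyano (-1 each), 1×oxalato (-2 each); total -6. So Cd + (-6) = 4−, giving Cd = +2.
Ligands are named alphabetically: cyano before nitrato before oxalato.
The complex ion is anionic, so cadmium takes the -ate form cadmate(II).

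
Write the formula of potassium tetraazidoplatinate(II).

K2[Pt(N3)4]

Ligands: 4 azido (N3, -1). Ligand charge sum = -4.
With Pt in oxidation state +2, the complex ion is [Pt...]^2−.
Charge balance with potassium (+1) requires 1 complex ion per 2 potassium.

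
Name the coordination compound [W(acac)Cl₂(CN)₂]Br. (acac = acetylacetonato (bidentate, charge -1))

(acetylacetonato)dichlorodicyanotungsten(VI) bromide

The 1 bromide counter-ion carries a total charge of -1, so each complex ion is 1+.
Ligand charges: 2×cyano (-1 each), 2×chloro (-1 each), 1×acetylacetonato (-1 each); total -5. So W + (-5) = 1+, giving W = +6.
Ligands are named alphabetically: acetylacetonato before chloro before cyano.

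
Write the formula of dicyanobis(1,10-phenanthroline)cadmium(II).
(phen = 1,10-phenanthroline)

[Cd(CN)2(phen)2]

Ligands: 2 1,10-phenanthroline (phen, neutral), 2 cyano (CN, -1). Ligand charge sum = -2.
With Cd in oxidation state +2, the complex ion is [Cd...].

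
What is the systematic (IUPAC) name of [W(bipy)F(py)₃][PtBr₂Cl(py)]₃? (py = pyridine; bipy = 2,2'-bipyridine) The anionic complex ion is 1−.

(2,2'-bipyridine)fluorotris(pyridine)tungsten(IV) dibromochloro(pyridine)platinate(II)

The complex anion is given as 1−; its ligand charges sum to -3, so Pt = +2.
With 3 anions per cation, the cation must be 3×1 = 3+.
Cation: ligand charges sum to -1; for the ion to be 3+, W = +4.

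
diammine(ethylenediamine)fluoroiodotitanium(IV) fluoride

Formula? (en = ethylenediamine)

Ligands: 1 ethylenediamine (en, neutral), 2 ammine (NH3, neutral), 1 iodo (I, -1), 1 fluoro (F, -1). Ligand charge sum = -2.
With Ti in oxidation state +4, the complex ion is [Ti...]^2+.
Charge balance with fluoride (-1) requires 1 complex ion per 2 fluoride.

[Ti(en)FI(NH3)2]F2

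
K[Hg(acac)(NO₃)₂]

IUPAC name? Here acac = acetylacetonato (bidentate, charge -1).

potassium (acetylacetonato)dinitratomercurate(II)

The 1 potassium counter-ion carries a total charge of +1, so each complex ion is 1−.
Ligand charges: 1×acetylacetonato (-1 each), 2×nitrato (-1 each); total -3. So Hg + (-3) = 1−, giving Hg = +2.
Ligands are named alphabetically: acetylacetonato before nitrato.
The complex ion is anionic, so mercury takes the -ate form mercurate(II).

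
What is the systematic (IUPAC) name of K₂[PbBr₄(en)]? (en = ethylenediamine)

The 2 potassium counter-ions carry a total charge of +2, so each complex ion is 2−.
Ligand charges: 4×bromo (-1 each), 1×ethylenediamine (neutral); total -4. So Pb + (-4) = 2−, giving Pb = +2.
The complex ion is anionic, so lead takes the -ate form plumbate(II).

potassium tetrabromo(ethylenediamine)plumbate(II)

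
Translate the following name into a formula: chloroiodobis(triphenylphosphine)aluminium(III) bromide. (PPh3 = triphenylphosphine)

Ligands: 1 chloro (Cl, -1), 2 triphenylphosphine (PPh3, neutral), 1 iodo (I, -1). Ligand charge sum = -2.
With Al in oxidation state +3, the complex ion is [Al...]^1+.
Charge balance with bromide (-1) requires 1 complex ion per 1 bromide.

[AlClI(PPh3)2]Br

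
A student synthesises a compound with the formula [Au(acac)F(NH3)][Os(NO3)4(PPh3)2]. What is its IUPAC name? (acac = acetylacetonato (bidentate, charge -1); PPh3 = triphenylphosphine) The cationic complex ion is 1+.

(acetylacetonato)amminefluorogold(III) tetranitratobis(triphenylphosphine)osmate(III)

Both ions are complex: the cation is named first with the plain metal name, the anion second with the -ate form; each ion's ligands are alphabetised independently.
The complex cation is given as 1+; its ligand charges sum to -2, so Au = +3.
A 1:1 salt means the anion carries the equal and opposite charge, 1−.
Anion: ligand charges sum to -4; for the ion to be 1−, Os = +3.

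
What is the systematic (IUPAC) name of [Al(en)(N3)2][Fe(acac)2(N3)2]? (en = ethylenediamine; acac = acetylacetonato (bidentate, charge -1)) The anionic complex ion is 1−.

diazido(ethylenediamine)aluminium(III) bis(acetylacetonato)diazidoferrate(III)

The complex anion is given as 1−; its ligand charges sum to -4, so Fe = +3.
A 1:1 salt means the cation carries the equal and opposite charge, 1+.
Cation: ligand charges sum to -2; for the ion to be 1+, Al = +3.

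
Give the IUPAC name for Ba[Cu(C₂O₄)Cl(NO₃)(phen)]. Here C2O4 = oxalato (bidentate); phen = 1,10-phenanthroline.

The 1 barium counter-ion carries a total charge of +2, so each complex ion is 2−.
Ligand charges: 1×oxalato (-2 each), 1×1,10-phenanthroline (neutral), 1×chloro (-1 each), 1×nitrato (-1 each); total -4. So Cu + (-4) = 2−, giving Cu = +2.
The complex ion is anionic, so copper takes the -ate form cuprate(II).

barium chloronitratooxalato(1,10-phenanthroline)cuprate(II)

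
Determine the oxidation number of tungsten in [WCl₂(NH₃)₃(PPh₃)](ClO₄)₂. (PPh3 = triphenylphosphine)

2 perchlorate outside the brackets (-1 each) → the complex ion is 2+.
Ligand charges: 1×PPh3 neutral; 3×NH3 neutral; 2×Cl = -2; sum -2.
W + (-2) = 2+ ⇒ W is +4.

+4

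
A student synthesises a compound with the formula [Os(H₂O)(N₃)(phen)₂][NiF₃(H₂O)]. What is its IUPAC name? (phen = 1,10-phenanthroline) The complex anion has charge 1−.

aquaazidobis(1,10-phenanthroline)osmium(II) aquatrifluoronickelate(II)

The complex anion is given as 1−; its ligand charges sum to -3, so Ni = +2.
A 1:1 salt means the cation carries the equal and opposite charge, 1+.
Cation: ligand charges sum to -1; for the ion to be 1+, Os = +2.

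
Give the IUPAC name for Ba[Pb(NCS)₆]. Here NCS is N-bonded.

The 1 barium counter-ion carries a total charge of +2, so each complex ion is 2−.
Ligand charges: 6×isothiocyanato (-1 each); total -6. So Pb + (-6) = 2−, giving Pb = +4.
The complex ion is anionic, so lead takes the -ate form plumbate(IV).

barium hexaisothiocyanatoplumbate(IV)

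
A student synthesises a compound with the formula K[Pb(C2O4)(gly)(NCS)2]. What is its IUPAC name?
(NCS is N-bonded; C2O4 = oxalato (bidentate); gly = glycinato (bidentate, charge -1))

potassium (glycinato)diisothiocyanatooxalatoplumbate(IV)

The 1 potassium counter-ion carries a total charge of +1, so each complex ion is 1−.
Ligand charges: 2×isothiocyanato (-1 each), 1×oxalato (-2 each), 1×glycinato (-1 each); total -5. So Pb + (-5) = 1−, giving Pb = +4.
The complex ion is anionic, so lead takes the -ate form plumbate(IV).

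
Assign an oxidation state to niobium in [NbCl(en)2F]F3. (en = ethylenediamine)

3 fluoride outside the brackets (-1 each) → the complex ion is 3+.
Ligand charges: 1×F = -1; 2×en neutral; 1×Cl = -1; sum -2.
Nb + (-2) = 3+ ⇒ Nb is +5.

+5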